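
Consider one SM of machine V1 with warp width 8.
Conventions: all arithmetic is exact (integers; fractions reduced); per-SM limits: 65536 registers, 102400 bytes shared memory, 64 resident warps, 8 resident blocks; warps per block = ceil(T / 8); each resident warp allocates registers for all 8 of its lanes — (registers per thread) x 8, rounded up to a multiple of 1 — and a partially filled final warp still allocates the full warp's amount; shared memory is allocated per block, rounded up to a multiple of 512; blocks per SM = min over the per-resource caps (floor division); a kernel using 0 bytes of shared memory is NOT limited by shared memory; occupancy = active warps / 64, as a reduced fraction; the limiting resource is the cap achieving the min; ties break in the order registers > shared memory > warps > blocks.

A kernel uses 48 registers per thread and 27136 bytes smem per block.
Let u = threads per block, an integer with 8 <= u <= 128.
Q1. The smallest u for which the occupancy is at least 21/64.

Answer: u = 49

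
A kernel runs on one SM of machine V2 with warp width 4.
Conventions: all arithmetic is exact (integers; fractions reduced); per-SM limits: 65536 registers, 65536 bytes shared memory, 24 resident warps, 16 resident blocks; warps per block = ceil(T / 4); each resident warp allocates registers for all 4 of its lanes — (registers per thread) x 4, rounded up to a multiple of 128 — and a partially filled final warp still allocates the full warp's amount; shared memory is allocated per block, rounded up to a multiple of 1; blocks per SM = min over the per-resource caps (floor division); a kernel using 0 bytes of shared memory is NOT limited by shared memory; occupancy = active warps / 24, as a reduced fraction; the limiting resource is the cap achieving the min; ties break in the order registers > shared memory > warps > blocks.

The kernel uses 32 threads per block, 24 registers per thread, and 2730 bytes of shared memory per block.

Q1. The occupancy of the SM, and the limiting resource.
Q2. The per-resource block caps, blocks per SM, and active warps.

Answer: occupancy 1, limited by warps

registers: 64 blocks
shared memory: 24 blocks
warps: 3 blocks
blocks: 16 blocks

Answer: 3 blocks, 24 active warps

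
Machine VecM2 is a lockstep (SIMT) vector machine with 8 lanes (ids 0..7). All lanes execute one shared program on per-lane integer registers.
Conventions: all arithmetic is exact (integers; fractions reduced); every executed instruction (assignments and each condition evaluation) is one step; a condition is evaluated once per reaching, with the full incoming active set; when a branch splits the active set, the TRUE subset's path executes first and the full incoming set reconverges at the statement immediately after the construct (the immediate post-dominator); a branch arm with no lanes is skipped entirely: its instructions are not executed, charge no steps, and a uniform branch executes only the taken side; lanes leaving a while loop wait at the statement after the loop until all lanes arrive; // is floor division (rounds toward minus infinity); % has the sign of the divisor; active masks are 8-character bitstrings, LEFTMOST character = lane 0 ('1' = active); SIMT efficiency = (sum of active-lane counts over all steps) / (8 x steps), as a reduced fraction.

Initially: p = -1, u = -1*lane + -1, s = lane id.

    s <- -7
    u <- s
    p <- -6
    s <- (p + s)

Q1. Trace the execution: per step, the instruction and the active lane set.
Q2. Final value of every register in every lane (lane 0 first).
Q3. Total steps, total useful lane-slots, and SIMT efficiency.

step 0: s <- -7                      11111111
step 1: u <- s                       11111111
step 2: p <- -6                      11111111
step 3: s <- (p + s)                 11111111

Answer: 4 steps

p: -6,-6,-6,-6,-6,-6,-6,-6
u: -7,-7,-7,-7,-7,-7,-7,-7
s: -13,-13,-13,-13,-13,-13,-13,-13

steps = 4; useful = 32; efficiency = 32/32 = 1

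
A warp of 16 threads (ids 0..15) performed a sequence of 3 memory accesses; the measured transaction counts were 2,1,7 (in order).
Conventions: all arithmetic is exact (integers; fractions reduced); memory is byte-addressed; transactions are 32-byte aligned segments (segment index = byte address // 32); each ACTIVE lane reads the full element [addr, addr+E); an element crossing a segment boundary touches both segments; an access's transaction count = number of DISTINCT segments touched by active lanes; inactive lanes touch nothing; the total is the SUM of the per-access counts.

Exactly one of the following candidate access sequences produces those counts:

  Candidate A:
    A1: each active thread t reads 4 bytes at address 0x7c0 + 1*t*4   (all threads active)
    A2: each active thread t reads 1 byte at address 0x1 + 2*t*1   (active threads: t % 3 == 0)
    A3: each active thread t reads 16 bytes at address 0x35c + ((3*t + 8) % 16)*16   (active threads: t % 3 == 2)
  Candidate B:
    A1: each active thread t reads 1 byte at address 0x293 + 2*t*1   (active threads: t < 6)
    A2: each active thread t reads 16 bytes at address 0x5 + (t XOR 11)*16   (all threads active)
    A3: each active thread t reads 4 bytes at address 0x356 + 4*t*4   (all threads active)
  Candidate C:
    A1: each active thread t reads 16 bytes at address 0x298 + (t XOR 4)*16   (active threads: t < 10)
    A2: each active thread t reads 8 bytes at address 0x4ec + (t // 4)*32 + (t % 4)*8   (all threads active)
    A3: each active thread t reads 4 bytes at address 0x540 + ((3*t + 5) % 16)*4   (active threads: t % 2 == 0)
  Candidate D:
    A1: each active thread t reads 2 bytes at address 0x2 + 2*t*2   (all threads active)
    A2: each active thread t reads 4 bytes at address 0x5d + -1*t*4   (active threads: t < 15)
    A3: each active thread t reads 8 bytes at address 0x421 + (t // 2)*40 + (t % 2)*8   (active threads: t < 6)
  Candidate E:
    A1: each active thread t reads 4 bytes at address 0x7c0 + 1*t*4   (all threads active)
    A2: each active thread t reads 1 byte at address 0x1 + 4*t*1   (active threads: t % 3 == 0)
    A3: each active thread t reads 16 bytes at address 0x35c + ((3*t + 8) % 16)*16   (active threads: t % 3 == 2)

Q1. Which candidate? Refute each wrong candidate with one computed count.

B: A1 gives 1 transaction, not 2
C: A1 gives 7 transactions, not 2
D: A2 gives 3 transactions, not 1
E: A2 gives 2 transactions, not 1
A: all counts match (2,1,7)

Answer: A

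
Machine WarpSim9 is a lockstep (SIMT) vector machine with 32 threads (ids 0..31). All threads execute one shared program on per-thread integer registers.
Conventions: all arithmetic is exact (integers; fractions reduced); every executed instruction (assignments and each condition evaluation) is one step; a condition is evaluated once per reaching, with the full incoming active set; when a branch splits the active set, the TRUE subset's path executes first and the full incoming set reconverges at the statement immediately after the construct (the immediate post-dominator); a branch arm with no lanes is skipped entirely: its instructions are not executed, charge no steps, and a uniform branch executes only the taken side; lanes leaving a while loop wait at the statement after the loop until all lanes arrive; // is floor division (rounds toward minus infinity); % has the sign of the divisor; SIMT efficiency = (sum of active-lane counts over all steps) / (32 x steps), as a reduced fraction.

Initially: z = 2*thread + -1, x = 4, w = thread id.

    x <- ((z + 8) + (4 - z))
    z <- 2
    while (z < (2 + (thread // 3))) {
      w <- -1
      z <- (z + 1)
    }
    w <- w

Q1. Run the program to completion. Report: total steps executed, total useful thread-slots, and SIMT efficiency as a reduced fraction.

Answer: 34 steps, 593 useful, 593/1088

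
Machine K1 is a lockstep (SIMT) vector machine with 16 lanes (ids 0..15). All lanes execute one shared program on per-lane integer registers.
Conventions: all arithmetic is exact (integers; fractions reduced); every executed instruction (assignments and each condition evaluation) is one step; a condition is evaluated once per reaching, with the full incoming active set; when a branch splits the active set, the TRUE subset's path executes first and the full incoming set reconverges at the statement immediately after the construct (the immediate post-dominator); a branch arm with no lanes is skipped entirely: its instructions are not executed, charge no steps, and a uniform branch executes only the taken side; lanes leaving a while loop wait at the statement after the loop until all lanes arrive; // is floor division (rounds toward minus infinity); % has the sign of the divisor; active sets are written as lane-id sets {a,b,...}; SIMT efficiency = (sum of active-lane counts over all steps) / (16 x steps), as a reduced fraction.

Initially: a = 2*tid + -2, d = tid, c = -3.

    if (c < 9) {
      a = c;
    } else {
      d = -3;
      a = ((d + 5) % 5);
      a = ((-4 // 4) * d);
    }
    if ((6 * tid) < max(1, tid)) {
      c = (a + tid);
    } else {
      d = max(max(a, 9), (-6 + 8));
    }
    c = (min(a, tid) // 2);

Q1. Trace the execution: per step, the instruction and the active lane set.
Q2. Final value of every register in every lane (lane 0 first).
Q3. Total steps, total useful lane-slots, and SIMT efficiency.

step 0: eval (c < 9)                 {0,1,2,3,4,5,6,7,8,9,10,11,12,13,14,15}
step 1: a <- c                       {0,1,2,3,4,5,6,7,8,9,10,11,12,13,14,15}
step 2: eval ((6 * tid) < max(1, tid)) {0,1,2,3,4,5,6,7,8,9,10,11,12,13,14,15}
step 3: c <- (a + tid)               {0}
step 4: d <- max(max(a, 9), (-6 + 8)) {1,2,3,4,5,6,7,8,9,10,11,12,13,14,15}
step 5: c <- (min(a, tid) // 2)      {0,1,2,3,4,5,6,7,8,9,10,11,12,13,14,15}

Answer: 6 steps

a: -3,-3,-3,-3,-3,-3,-3,-3,-3,-3,-3,-3,-3,-3,-3,-3
d: 0,9,9,9,9,9,9,9,9,9,9,9,9,9,9,9
c: -2,-2,-2,-2,-2,-2,-2,-2,-2,-2,-2,-2,-2,-2,-2,-2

steps = 6; useful = 80; efficiency = 80/96 = 5/6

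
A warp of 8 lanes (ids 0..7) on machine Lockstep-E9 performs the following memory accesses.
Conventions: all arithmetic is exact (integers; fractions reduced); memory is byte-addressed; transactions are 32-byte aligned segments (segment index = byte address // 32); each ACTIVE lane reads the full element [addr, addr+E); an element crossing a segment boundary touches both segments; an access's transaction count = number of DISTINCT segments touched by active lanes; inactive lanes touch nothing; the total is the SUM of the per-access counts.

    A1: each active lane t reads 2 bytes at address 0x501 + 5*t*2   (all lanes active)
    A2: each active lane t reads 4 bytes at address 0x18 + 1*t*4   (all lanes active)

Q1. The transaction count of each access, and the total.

A1: 3 transactions
A2: 2 transactions

Answer: 3,2; total 5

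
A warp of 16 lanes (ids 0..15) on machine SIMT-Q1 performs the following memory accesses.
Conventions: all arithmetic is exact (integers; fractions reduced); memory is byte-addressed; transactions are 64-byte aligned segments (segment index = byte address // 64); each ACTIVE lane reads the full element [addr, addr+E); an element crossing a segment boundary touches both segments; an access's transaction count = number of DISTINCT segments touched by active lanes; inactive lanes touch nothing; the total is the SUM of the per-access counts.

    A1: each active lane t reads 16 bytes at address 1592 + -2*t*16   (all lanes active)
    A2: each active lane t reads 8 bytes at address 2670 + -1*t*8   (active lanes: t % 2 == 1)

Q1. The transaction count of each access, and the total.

A1: 9 transactions
A2: 3 transactions

Answer: 9,3; total 12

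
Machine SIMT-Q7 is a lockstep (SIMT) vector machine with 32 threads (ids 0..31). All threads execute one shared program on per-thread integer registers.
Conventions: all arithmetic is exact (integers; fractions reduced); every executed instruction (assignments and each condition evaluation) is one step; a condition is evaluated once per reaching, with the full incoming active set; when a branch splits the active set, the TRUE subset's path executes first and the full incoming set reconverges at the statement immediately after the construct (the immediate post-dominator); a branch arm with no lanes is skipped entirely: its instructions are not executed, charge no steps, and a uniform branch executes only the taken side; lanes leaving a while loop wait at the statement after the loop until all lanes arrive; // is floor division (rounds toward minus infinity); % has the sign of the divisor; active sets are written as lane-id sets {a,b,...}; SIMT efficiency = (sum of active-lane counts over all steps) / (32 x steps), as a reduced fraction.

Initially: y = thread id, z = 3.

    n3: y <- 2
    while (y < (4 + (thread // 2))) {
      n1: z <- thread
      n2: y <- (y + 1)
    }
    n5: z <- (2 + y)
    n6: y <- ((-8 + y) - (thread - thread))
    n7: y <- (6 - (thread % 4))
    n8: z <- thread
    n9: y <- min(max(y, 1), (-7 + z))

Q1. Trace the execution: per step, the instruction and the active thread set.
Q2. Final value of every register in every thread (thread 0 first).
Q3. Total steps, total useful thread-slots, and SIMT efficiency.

step 0: y <- 2                       {0,1,2,3,4,5,6,7,8,9,10,11,12,13,14,15,16,17,18,19,20,21,22,23,24,25,26,27,28,29,30,31}
step 1: eval (y < (4 + (thread // 2))) {0,1,2,3,4,5,6,7,8,9,10,11,12,13,14,15,16,17,18,19,20,21,22,23,24,25,26,27,28,29,30,31}
step 2: z <- thread                  {0,1,2,3,4,5,6,7,8,9,10,11,12,13,14,15,16,17,18,19,20,21,22,23,24,25,26,27,28,29,30,31}
step 3: y <- (y + 1)                 {0,1,2,3,4,5,6,7,8,9,10,11,12,13,14,15,16,17,18,19,20,21,22,23,24,25,26,27,28,29,30,31}
step 4: eval (y < (4 + (thread // 2))) {0,1,2,3,4,5,6,7,8,9,10,11,12,13,14,15,16,17,18,19,20,21,22,23,24,25,26,27,28,29,30,31}
step 5: z <- thread                  {0,1,2,3,4,5,6,7,8,9,10,11,12,13,14,15,16,17,18,19,20,21,22,23,24,25,26,27,28,29,30,31}
step 6: y <- (y + 1)                 {0,1,2,3,4,5,6,7,8,9,10,11,12,13,14,15,16,17,18,19,20,21,22,23,24,25,26,27,28,29,30,31}
step 7: eval (y < (4 + (thread // 2))) {0,1,2,3,4,5,6,7,8,9,10,11,12,13,14,15,16,17,18,19,20,21,22,23,24,25,26,27,28,29,30,31}
step 8: z <- thread                  {2,3,4,5,6,7,8,9,10,11,12,13,14,15,16,17,18,19,20,21,22,23,24,25,26,27,28,29,30,31}
step 9: y <- (y + 1)                 {2,3,4,5,6,7,8,9,10,11,12,13,14,15,16,17,18,19,20,21,22,23,24,25,26,27,28,29,30,31}
step 10: eval (y < (4 + (thread // 2))) {2,3,4,5,6,7,8,9,10,11,12,13,14,15,16,17,18,19,20,21,22,23,24,25,26,27,28,29,30,31}
step 11: z <- thread                  {4,5,6,7,8,9,10,11,12,13,14,15,16,17,18,19,20,21,22,23,24,25,26,27,28,29,30,31}
step 12: y <- (y + 1)                 {4,5,6,7,8,9,10,11,12,13,14,15,16,17,18,19,20,21,22,23,24,25,26,27,28,29,30,31}
step 13: eval (y < (4 + (thread // 2))) {4,5,6,7,8,9,10,11,12,13,14,15,16,17,18,19,20,21,22,23,24,25,26,27,28,29,30,31}
step 14: z <- thread                  {6,7,8,9,10,11,12,13,14,15,16,17,18,19,20,21,22,23,24,25,26,27,28,29,30,31}
step 15: y <- (y + 1)                 {6,7,8,9,10,11,12,13,14,15,16,17,18,19,20,21,22,23,24,25,26,27,28,29,30,31}
step 16: eval (y < (4 + (thread // 2))) {6,7,8,9,10,11,12,13,14,15,16,17,18,19,20,21,22,23,24,25,26,27,28,29,30,31}
step 17: z <- thread                  {8,9,10,11,12,13,14,15,16,17,18,19,20,21,22,23,24,25,26,27,28,29,30,31}
step 18: y <- (y + 1)                 {8,9,10,11,12,13,14,15,16,17,18,19,20,21,22,23,24,25,26,27,28,29,30,31}
step 19: eval (y < (4 + (thread // 2))) {8,9,10,11,12,13,14,15,16,17,18,19,20,21,22,23,24,25,26,27,28,29,30,31}
step 20: z <- thread                  {10,11,12,13,14,15,16,17,18,19,20,21,22,23,24,25,26,27,28,29,30,31}
step 21: y <- (y + 1)                 {10,11,12,13,14,15,16,17,18,19,20,21,22,23,24,25,26,27,28,29,30,31}
step 22: eval (y < (4 + (thread // 2))) {10,11,12,13,14,15,16,17,18,19,20,21,22,23,24,25,26,27,28,29,30,31}
step 23: z <- thread                  {12,13,14,15,16,17,18,19,20,21,22,23,24,25,26,27,28,29,30,31}
step 24: y <- (y + 1)                 {12,13,14,15,16,17,18,19,20,21,22,23,24,25,26,27,28,29,30,31}
step 25: eval (y < (4 + (thread // 2))) {12,13,14,15,16,17,18,19,20,21,22,23,24,25,26,27,28,29,30,31}
step 26: z <- thread                  {14,15,16,17,18,19,20,21,22,23,24,25,26,27,28,29,30,31}
step 27: y <- (y + 1)                 {14,15,16,17,18,19,20,21,22,23,24,25,26,27,28,29,30,31}
step 28: eval (y < (4 + (thread // 2))) {14,15,16,17,18,19,20,21,22,23,24,25,26,27,28,29,30,31}
step 29: z <- thread                  {16,17,18,19,20,21,22,23,24,25,26,27,28,29,30,31}
step 30: y <- (y + 1)                 {16,17,18,19,20,21,22,23,24,25,26,27,28,29,30,31}
step 31: eval (y < (4 + (thread // 2))) {16,17,18,19,20,21,22,23,24,25,26,27,28,29,30,31}
step 32: z <- thread                  {18,19,20,21,22,23,24,25,26,27,28,29,30,31}
step 33: y <- (y + 1)                 {18,19,20,21,22,23,24,25,26,27,28,29,30,31}
step 34: eval (y < (4 + (thread // 2))) {18,19,20,21,22,23,24,25,26,27,28,29,30,31}
step 35: z <- thread                  {20,21,22,23,24,25,26,27,28,29,30,31}
step 36: y <- (y + 1)                 {20,21,22,23,24,25,26,27,28,29,30,31}
step 37: eval (y < (4 + (thread // 2))) {20,21,22,23,24,25,26,27,28,29,30,31}
step 38: z <- thread                  {22,23,24,25,26,27,28,29,30,31}
step 39: y <- (y + 1)                 {22,23,24,25,26,27,28,29,30,31}
step 40: eval (y < (4 + (thread // 2))) {22,23,24,25,26,27,28,29,30,31}
step 41: z <- thread                  {24,25,26,27,28,29,30,31}
step 42: y <- (y + 1)                 {24,25,26,27,28,29,30,31}
step 43: eval (y < (4 + (thread // 2))) {24,25,26,27,28,29,30,31}
step 44: z <- thread                  {26,27,28,29,30,31}
step 45: y <- (y + 1)                 {26,27,28,29,30,31}
step 46: eval (y < (4 + (thread // 2))) {26,27,28,29,30,31}
step 47: z <- thread                  {28,29,30,31}
step 48: y <- (y + 1)                 {28,29,30,31}
step 49: eval (y < (4 + (thread // 2))) {28,29,30,31}
step 50: z <- thread                  {30,31}
step 51: y <- (y + 1)                 {30,31}
step 52: eval (y < (4 + (thread // 2))) {30,31}
step 53: z <- (2 + y)                 {0,1,2,3,4,5,6,7,8,9,10,11,12,13,14,15,16,17,18,19,20,21,22,23,24,25,26,27,28,29,30,31}
step 54: y <- ((-8 + y) - (thread - thread)) {0,1,2,3,4,5,6,7,8,9,10,11,12,13,14,15,16,17,18,19,20,21,22,23,24,25,26,27,28,29,30,31}
step 55: y <- (6 - (thread % 4))      {0,1,2,3,4,5,6,7,8,9,10,11,12,13,14,15,16,17,18,19,20,21,22,23,24,25,26,27,28,29,30,31}
step 56: z <- thread                  {0,1,2,3,4,5,6,7,8,9,10,11,12,13,14,15,16,17,18,19,20,21,22,23,24,25,26,27,28,29,30,31}
step 57: y <- min(max(y, 1), (-7 + z)) {0,1,2,3,4,5,6,7,8,9,10,11,12,13,14,15,16,17,18,19,20,21,22,23,24,25,26,27,28,29,30,31}

Answer: 58 steps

y: -7,-6,-5,-4,-3,-2,-1,0,1,2,3,3,5,5,4,3,6,5,4,3,6,5,4,3,6,5,4,3,6,5,4,3
z: 0,1,2,3,4,5,6,7,8,9,10,11,12,13,14,15,16,17,18,19,20,21,22,23,24,25,26,27,28,29,30,31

steps = 58; useful = 1136; efficiency = 1136/1856 = 71/116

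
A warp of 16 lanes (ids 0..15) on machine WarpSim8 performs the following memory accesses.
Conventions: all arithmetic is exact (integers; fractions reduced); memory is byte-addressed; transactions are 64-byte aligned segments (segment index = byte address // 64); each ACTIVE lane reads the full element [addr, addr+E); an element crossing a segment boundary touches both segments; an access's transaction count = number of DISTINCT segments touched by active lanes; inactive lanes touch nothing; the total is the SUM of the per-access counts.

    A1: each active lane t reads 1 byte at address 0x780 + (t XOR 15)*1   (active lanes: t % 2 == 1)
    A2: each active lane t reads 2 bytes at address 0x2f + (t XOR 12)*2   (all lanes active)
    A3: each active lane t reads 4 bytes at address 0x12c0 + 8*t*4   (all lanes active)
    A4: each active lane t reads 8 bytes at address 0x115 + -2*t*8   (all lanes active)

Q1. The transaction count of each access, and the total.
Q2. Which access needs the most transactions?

A1: 1 transaction
A2: 2 transactions
A3: 8 transactions
A4: 5 transactions

Answer: 1,2,8,5; total 16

Answer: A3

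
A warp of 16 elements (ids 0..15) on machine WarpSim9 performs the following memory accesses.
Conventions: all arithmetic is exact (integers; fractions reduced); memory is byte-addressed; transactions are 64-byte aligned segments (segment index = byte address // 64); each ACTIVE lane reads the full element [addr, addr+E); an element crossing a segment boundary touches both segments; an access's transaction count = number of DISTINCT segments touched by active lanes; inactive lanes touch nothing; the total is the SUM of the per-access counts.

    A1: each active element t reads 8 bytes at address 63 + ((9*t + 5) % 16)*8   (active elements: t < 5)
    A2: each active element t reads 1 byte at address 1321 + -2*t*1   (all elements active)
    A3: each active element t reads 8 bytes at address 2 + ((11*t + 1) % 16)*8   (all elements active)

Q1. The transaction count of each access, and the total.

A1: 3 transactions
A2: 1 transaction
A3: 3 transactions

Answer: 3,1,3; total 7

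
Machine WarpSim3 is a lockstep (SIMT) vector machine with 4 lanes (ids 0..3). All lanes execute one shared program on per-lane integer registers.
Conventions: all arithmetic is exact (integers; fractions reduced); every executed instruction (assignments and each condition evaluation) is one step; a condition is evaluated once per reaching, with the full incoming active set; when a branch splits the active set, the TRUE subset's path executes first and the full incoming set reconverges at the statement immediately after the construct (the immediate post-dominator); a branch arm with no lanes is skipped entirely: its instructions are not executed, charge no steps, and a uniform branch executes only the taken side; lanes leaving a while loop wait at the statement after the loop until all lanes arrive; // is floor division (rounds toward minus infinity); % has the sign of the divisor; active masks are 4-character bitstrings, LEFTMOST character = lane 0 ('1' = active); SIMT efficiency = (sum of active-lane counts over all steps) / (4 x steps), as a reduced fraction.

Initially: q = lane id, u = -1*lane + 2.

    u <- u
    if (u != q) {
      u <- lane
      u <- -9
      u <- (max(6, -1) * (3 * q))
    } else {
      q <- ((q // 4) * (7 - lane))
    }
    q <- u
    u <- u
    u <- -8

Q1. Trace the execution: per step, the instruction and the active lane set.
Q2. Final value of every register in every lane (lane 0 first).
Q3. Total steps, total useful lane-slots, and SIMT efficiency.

step 0: u <- u                       1111
step 1: eval (u != q)                1111
step 2: u <- lane                    1011
step 3: u <- -9                      1011
step 4: u <- (max(6, -1) * (3 * q))  1011
step 5: q <- ((q // 4) * (7 - lane)) 0100
step 6: q <- u                       1111
step 7: u <- u                       1111
step 8: u <- -8                      1111

Answer: 9 steps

q: 0,1,36,54
u: -8,-8,-8,-8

steps = 9; useful = 30; efficiency = 30/36 = 5/6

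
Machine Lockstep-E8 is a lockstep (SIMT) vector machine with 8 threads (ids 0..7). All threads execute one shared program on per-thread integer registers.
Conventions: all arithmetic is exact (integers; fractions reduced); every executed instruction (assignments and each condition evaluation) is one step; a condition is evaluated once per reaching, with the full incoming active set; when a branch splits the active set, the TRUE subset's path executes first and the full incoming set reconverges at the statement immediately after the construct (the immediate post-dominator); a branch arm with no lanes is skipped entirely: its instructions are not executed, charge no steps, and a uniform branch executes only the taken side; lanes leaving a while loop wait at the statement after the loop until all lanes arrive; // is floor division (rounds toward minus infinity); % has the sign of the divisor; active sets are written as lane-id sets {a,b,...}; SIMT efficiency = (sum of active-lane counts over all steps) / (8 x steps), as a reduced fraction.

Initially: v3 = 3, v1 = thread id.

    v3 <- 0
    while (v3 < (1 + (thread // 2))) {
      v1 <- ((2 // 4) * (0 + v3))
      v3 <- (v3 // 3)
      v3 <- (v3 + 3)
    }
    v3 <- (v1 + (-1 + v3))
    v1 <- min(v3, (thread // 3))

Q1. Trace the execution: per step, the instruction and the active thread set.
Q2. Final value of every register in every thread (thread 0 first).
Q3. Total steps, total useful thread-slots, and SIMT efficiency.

step 0: v3 <- 0                      {0,1,2,3,4,5,6,7}
step 1: eval (v3 < (1 + (thread // 2))) {0,1,2,3,4,5,6,7}
step 2: v1 <- ((2 // 4) * (0 + v3))  {0,1,2,3,4,5,6,7}
step 3: v3 <- (v3 // 3)              {0,1,2,3,4,5,6,7}
step 4: v3 <- (v3 + 3)               {0,1,2,3,4,5,6,7}
step 5: eval (v3 < (1 + (thread // 2))) {0,1,2,3,4,5,6,7}
step 6: v1 <- ((2 // 4) * (0 + v3))  {6,7}
step 7: v3 <- (v3 // 3)              {6,7}
step 8: v3 <- (v3 + 3)               {6,7}
step 9: eval (v3 < (1 + (thread // 2))) {6,7}
step 10: v3 <- (v1 + (-1 + v3))       {0,1,2,3,4,5,6,7}
step 11: v1 <- min(v3, (thread // 3)) {0,1,2,3,4,5,6,7}

Answer: 12 steps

v3: 2,2,2,2,2,2,3,3
v1: 0,0,0,1,1,1,2,2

steps = 12; useful = 72; efficiency = 72/96 = 3/4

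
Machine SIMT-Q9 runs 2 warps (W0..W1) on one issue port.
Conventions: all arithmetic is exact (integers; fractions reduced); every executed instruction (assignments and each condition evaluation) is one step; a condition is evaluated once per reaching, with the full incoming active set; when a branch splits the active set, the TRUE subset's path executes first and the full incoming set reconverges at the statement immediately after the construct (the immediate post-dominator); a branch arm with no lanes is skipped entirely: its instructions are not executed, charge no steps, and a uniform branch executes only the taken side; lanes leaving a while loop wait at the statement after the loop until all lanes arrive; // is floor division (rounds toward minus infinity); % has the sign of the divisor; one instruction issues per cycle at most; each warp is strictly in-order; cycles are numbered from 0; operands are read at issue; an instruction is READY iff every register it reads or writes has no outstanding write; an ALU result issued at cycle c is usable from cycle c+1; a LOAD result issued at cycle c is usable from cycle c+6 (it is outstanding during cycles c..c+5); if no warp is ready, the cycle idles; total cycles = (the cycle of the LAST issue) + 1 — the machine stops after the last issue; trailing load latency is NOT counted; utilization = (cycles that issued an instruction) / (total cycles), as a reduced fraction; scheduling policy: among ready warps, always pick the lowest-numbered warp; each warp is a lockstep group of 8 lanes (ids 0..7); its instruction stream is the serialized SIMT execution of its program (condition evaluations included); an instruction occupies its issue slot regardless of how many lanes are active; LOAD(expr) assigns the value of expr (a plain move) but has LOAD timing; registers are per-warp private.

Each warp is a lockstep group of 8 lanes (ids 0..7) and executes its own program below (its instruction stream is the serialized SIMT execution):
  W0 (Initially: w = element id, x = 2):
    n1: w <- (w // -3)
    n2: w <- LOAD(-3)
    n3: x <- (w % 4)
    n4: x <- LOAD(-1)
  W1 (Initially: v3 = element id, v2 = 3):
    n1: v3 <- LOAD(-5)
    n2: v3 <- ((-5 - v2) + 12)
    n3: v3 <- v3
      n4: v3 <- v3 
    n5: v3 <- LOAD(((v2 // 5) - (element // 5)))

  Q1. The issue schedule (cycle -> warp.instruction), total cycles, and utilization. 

cycle 0: W0.I0
cycle 1: W0.I1
cycle 2: W1.I0
cycle 3: idle
cycle 4: idle
cycle 5: idle
cycle 6: idle
cycle 7: W0.I2
cycle 8: W0.I3
cycle 9: W1.I1
cycle 10: W1.I2
cycle 11: W1.I3
cycle 12: W1.I4

Answer: 13 cycles, utilization 9/13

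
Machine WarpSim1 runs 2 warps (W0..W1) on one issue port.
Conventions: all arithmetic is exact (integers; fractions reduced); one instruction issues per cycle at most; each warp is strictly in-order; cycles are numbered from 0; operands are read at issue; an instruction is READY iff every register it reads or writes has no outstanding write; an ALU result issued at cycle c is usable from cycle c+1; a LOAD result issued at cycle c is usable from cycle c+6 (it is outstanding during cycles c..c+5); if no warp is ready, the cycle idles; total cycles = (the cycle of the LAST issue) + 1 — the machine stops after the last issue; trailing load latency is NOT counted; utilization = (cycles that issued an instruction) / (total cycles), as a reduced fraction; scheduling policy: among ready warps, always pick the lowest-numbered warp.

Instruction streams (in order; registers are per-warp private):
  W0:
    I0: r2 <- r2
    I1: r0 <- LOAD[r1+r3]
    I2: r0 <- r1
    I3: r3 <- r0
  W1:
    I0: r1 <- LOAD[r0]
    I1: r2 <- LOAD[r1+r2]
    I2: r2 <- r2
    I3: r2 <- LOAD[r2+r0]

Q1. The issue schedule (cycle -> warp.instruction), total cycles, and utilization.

cycle 0: W0.I0
cycle 1: W0.I1
cycle 2: W1.I0
cycle 3: idle
cycle 4: idle
cycle 5: idle
cycle 6: idle
cycle 7: W0.I2
cycle 8: W0.I3
cycle 9: W1.I1
cycle 10: idle
cycle 11: idle
cycle 12: idle
cycle 13: idle
cycle 14: idle
cycle 15: W1.I2
cycle 16: W1.I3

Answer: 17 cycles, utilization 8/17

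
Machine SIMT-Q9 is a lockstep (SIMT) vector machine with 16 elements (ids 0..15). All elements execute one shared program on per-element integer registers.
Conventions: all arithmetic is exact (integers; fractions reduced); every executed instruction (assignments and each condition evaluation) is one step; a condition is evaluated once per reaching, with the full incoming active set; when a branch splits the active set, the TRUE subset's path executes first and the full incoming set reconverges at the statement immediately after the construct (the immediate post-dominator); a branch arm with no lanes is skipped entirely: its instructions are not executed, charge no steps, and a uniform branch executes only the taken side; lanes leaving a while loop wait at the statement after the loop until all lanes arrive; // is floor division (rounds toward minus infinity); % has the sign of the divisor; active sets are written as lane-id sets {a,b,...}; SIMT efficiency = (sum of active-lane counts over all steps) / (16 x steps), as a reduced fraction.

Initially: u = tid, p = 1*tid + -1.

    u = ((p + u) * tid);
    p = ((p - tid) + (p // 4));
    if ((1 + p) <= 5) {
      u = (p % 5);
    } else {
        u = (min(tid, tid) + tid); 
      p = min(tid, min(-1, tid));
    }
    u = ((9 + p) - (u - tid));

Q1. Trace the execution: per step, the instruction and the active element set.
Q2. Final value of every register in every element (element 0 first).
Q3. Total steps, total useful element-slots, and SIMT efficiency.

step 0: u <- ((p + u) * tid)         {0,1,2,3,4,5,6,7,8,9,10,11,12,13,14,15}
step 1: p <- ((p - tid) + (p // 4))  {0,1,2,3,4,5,6,7,8,9,10,11,12,13,14,15}
step 2: eval ((1 + p) <= 5)          {0,1,2,3,4,5,6,7,8,9,10,11,12,13,14,15}
step 3: u <- (p % 5)                 {0,1,2,3,4,5,6,7,8,9,10,11,12,13,14,15}
step 4: u <- ((9 + p) - (u - tid))   {0,1,2,3,4,5,6,7,8,9,10,11,12,13,14,15}

Answer: 5 steps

u: 4,5,6,7,8,14,15,16,17,18,19,20,21,22,23,24
p: -2,-1,-1,-1,-1,0,0,0,0,1,1,1,1,2,2,2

steps = 5; useful = 80; efficiency = 80/80 = 1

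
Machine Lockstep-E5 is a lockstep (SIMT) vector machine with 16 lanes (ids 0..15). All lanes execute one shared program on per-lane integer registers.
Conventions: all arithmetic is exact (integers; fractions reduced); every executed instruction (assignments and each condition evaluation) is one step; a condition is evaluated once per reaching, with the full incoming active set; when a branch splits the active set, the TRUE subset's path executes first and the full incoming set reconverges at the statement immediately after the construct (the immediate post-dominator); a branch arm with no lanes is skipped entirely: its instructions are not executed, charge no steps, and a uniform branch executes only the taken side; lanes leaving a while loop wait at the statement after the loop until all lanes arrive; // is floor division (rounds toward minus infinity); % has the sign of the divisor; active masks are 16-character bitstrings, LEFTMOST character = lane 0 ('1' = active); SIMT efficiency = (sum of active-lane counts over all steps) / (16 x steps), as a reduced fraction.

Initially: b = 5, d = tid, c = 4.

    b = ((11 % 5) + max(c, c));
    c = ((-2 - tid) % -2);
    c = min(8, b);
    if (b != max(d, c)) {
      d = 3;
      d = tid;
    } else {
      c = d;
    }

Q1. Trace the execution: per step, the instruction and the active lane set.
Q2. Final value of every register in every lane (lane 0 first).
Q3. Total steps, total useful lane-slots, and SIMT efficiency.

step 0: b <- ((11 % 5) + max(c, c))  1111111111111111
step 1: c <- ((-2 - tid) % -2)       1111111111111111
step 2: c <- min(8, b)               1111111111111111
step 3: eval (b != max(d, c))        1111111111111111
step 4: d <- 3                       0000001111111111
step 5: d <- tid                     0000001111111111
step 6: c <- d                       1111110000000000

Answer: 7 steps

b: 5,5,5,5,5,5,5,5,5,5,5,5,5,5,5,5
d: 0,1,2,3,4,5,6,7,8,9,10,11,12,13,14,15
c: 0,1,2,3,4,5,5,5,5,5,5,5,5,5,5,5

steps = 7; useful = 90; efficiency = 90/112 = 45/56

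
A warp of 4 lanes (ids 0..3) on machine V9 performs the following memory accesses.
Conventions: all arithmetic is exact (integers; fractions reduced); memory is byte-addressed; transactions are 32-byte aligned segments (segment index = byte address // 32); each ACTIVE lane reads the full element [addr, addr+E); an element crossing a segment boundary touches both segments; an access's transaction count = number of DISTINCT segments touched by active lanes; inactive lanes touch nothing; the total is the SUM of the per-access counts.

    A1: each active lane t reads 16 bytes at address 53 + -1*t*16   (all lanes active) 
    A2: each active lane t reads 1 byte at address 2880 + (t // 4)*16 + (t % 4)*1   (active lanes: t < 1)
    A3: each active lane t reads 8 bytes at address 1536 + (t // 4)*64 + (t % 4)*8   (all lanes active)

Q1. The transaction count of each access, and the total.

A1: 3 transactions
A2: 1 transaction
A3: 1 transaction

Answer: 3,1,1; total 5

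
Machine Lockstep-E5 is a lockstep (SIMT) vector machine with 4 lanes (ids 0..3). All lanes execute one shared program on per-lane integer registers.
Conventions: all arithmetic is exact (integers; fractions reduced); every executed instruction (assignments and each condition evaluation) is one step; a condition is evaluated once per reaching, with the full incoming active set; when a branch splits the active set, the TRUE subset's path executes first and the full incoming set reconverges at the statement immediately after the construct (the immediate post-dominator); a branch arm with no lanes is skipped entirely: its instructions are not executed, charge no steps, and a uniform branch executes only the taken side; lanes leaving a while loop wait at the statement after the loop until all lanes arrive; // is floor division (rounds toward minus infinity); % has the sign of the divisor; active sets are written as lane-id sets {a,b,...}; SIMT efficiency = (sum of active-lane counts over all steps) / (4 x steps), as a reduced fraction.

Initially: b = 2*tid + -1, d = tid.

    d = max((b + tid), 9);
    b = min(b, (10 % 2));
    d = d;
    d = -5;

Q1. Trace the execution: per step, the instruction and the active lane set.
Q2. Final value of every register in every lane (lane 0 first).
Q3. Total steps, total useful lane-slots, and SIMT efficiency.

step 0: d <- max((b + tid), 9)       {0,1,2,3}
step 1: b <- min(b, (10 % 2))        {0,1,2,3}
step 2: d <- d                       {0,1,2,3}
step 3: d <- -5                      {0,1,2,3}

Answer: 4 steps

b: -1,0,0,0
d: -5,-5,-5,-5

steps = 4; useful = 16; efficiency = 16/16 = 1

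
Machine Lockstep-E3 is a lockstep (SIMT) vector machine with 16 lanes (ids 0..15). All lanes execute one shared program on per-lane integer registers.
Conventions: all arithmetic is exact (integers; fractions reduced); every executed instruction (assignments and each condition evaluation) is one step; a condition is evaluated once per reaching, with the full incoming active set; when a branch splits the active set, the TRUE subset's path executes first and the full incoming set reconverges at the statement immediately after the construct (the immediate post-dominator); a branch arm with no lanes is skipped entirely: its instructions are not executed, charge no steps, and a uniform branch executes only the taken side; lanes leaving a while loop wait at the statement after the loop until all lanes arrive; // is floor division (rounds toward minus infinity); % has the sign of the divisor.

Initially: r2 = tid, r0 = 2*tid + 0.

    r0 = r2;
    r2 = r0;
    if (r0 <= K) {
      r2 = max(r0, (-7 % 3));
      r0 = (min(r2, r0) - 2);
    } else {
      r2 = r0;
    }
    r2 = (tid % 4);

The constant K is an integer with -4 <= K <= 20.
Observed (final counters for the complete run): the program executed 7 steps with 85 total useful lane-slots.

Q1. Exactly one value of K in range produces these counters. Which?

Answer: K = 4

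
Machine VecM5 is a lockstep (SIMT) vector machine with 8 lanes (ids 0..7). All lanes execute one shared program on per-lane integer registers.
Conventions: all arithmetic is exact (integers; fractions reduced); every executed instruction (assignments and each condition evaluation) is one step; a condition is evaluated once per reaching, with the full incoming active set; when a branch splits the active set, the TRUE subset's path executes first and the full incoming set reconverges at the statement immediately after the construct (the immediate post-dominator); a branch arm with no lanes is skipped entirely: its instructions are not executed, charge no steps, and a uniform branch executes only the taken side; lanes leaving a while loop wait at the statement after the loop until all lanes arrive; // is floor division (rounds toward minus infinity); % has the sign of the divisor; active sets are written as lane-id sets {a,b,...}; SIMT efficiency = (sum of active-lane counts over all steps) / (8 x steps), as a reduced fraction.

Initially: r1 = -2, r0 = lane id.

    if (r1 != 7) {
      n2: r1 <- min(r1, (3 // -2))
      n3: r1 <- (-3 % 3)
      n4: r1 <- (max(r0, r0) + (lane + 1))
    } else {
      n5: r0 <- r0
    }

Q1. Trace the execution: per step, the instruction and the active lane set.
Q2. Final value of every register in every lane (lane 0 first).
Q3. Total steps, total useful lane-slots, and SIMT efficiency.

step 0: eval (r1 != 7)               {0,1,2,3,4,5,6,7}
step 1: r1 <- min(r1, (3 // -2))     {0,1,2,3,4,5,6,7}
step 2: r1 <- (-3 % 3)               {0,1,2,3,4,5,6,7}
step 3: r1 <- (max(r0, r0) + (lane + 1)) {0,1,2,3,4,5,6,7}

Answer: 4 steps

r1: 1,3,5,7,9,11,13,15
r0: 0,1,2,3,4,5,6,7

steps = 4; useful = 32; efficiency = 32/32 = 1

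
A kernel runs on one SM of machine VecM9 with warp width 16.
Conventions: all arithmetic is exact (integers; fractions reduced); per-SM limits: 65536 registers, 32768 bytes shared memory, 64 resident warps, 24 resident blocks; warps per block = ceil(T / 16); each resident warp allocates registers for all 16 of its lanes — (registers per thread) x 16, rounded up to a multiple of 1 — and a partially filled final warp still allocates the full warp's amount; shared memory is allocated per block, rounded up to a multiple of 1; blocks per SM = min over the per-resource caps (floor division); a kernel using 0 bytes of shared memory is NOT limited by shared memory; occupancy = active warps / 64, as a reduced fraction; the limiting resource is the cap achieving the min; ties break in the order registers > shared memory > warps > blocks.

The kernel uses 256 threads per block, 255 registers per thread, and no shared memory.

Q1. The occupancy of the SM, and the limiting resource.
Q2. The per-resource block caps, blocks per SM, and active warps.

Answer: occupancy 1/4, limited by registers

registers: 1 block
shared memory: no limit (kernel uses none)
warps: 4 blocks
blocks: 24 blocks

Answer: 1 block, 16 active warps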